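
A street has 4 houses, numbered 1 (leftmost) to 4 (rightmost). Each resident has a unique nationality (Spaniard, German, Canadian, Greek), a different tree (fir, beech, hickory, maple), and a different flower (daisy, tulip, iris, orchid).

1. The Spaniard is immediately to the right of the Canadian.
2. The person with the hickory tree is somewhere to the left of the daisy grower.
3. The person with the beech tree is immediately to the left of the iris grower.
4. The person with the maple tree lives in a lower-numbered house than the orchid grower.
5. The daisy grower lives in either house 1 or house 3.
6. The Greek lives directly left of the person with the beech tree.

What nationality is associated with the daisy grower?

Clue 5: the daisy grower is in house 3.
That leaves fir as the tree for house 4.
That leaves tulip as the flower for house 1.
By clue 3, the person with the beech tree is in house 3.
By clue 3, the iris grower is in house 4.
The Greek is in house 2 (clue 6).
So house 2 gets orchid for flower.
From clue 1, the Spaniard must be in house 4.
Clue 1 places the Canadian in house 3.
Clue 4: the person with the maple tree is in house 1.
That leaves German as the nationality for house 1.
The only tree still possible for house 2 is hickory.
So: house 1 = German/maple/tulip, house 2 = Greek/hickory/orchid, house 3 = Canadian/beech/daisy, house 4 = Spaniard/fir/iris.

Canadian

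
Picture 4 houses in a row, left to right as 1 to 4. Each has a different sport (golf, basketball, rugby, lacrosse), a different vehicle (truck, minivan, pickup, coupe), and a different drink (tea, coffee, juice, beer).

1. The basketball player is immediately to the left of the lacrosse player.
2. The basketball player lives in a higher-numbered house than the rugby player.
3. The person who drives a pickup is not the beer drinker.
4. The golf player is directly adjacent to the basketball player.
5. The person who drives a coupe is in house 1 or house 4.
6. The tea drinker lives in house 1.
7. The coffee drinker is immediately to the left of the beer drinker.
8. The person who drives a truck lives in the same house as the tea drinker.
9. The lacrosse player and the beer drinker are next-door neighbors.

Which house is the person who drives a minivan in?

3

From clue 6, the tea drinker must be in house 1.
By clue 8, the person who drives a truck is in house 1.
So house 4 gets coupe for vehicle.
The basketball player is narrowed to house 2 or 3; consider each.
Placing it in house 2 leads to a contradiction, so it's in house 3.
From clue 1, the lacrosse player must be in house 4.
By clue 9, the beer drinker is in house 3.
House 1's sport must be rugby (nothing else left).
That leaves golf as the sport for house 2.
The only drink still possible for house 4 is juice.
From clue 3, the person who drives a pickup must be in house 2.
House 3's vehicle must be minivan (nothing else left).
House 2 drink: only coffee fits.
So: house 1 = rugby/truck/tea, house 2 = golf/pickup/coffee, house 3 = basketball/minivan/beer, house 4 = lacrosse/coupe/juice.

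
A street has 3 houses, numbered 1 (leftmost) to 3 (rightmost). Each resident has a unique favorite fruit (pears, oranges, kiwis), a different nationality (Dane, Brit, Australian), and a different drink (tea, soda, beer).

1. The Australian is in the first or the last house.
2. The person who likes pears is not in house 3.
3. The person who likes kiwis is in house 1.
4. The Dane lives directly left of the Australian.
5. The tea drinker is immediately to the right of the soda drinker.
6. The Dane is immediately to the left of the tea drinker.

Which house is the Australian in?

3

The person who likes kiwis is in house 1 (clue 3).
Clue 4: the Dane is in house 2.
By clue 4, the Australian is in house 3.
Clue 6: the tea drinker is in house 3.
So house 3 gets oranges for favorite fruit.
The only nationality still possible for house 1 is Brit.
Clue 5 places the soda drinker in house 2.
House 2 favorite fruit: only pears fits.
So house 1 gets beer for drink.
So: house 1 = kiwis/Brit/beer, house 2 = pears/Dane/soda, house 3 = oranges/Australian/tea.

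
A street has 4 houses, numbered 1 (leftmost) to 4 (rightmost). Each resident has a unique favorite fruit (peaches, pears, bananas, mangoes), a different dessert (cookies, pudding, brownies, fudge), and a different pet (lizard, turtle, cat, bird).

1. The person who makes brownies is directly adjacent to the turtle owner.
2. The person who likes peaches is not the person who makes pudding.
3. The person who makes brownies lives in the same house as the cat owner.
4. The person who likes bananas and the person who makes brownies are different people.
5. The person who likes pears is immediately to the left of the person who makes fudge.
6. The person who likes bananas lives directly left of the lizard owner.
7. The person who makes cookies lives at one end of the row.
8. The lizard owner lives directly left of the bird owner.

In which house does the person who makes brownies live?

The person who likes bananas is narrowed to house 1 or 2; consider each.
Placing it in house 1 leads to a contradiction, so it's in house 2.
By clue 6, the lizard owner is in house 3.
The bird owner is in house 4 (clue 8).
From clue 1, the turtle owner must be in house 2.
Clue 3: the person who makes brownies is in house 1.
Clue 3 places the cat owner in house 1.
House 3's dessert must be pudding (nothing else left).
House 2 dessert: only fudge fits.
So house 4 gets cookies for dessert.
Clue 5: the person who likes pears is in house 1.
House 3's favorite fruit must be mangoes (nothing else left).
House 4 favorite fruit: only peaches fits.
So: house 1 = pears/brownies/cat, house 2 = bananas/fudge/turtle, house 3 = mangoes/pudding/lizard, house 4 = peaches/cookies/bird.

1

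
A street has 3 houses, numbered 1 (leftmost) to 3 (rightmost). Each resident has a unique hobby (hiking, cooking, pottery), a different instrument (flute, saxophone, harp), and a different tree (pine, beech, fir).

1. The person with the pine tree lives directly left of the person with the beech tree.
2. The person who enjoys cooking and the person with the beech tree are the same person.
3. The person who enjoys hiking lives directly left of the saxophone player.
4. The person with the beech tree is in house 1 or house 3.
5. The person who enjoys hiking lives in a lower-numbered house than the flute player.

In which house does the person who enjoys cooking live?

3

By clue 4, the person with the beech tree is in house 3.
So house 1 gets harp for instrument.
By clue 1, the person with the pine tree is in house 2.
From clue 2, the person who enjoys cooking must be in house 3.
House 1's tree must be fir (nothing else left).
The person who enjoys hiking is narrowed to house 1 or 2; consider each.
Placing it in house 2 leads to a contradiction, so it's in house 1.
Clue 3: the saxophone player is in house 2.
House 2 hobby: only pottery fits.
House 3's instrument must be flute (nothing else left).
So: house 1 = hiking/harp/fir, house 2 = pottery/saxophone/pine, house 3 = cooking/flute/beech.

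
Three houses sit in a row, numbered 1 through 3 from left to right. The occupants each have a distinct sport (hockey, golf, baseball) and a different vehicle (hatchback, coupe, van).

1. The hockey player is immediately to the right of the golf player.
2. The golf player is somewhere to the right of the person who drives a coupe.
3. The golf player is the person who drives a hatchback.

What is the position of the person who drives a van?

Clue 2 places the golf player in house 2.
From clue 2, the person who drives a coupe must be in house 1.
By clue 3, the person who drives a hatchback is in house 2.
That leaves baseball as the sport for house 1.
House 3's sport must be hockey (nothing else left).
House 3 vehicle: only van fits.
So: house 1 = baseball/coupe, house 2 = golf/hatchback, house 3 = hockey/van.

3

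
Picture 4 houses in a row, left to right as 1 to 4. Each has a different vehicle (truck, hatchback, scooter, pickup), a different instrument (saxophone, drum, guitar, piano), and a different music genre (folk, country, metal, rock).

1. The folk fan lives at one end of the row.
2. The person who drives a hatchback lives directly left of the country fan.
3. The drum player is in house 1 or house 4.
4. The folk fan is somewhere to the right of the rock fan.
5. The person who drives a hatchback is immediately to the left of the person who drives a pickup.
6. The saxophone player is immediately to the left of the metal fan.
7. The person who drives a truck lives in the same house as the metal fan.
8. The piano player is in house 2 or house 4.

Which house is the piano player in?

From clue 4, the folk fan must be in house 4.
House 1's music genre must be rock (nothing else left).
That leaves scooter as the vehicle for house 4.
House 3's instrument must be guitar (nothing else left).
That leaves hatchback as the vehicle for house 1.
The country fan is in house 2 (clue 2).
From clue 5, the person who drives a pickup must be in house 2.
House 3 vehicle: only truck fits.
The only music genre still possible for house 3 is metal.
Clue 6: the saxophone player is in house 2.
So house 1 gets drum for instrument.
The only instrument still possible for house 4 is piano.
So: house 1 = hatchback/drum/rock, house 2 = pickup/saxophone/country, house 3 = truck/guitar/metal, house 4 = scooter/piano/folk.

4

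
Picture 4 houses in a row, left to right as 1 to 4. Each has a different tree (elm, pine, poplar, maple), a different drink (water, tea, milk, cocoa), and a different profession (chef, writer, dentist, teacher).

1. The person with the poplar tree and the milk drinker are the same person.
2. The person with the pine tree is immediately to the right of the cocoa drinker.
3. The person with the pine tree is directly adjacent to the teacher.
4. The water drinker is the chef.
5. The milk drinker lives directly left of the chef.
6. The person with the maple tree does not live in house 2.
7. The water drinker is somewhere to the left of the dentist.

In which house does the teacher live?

So house 4 gets tea for drink.
The person with the poplar tree is narrowed to house 1 or 2; consider each.
Placing it in house 2 leads to a contradiction, so it's in house 1.
From clue 1, the milk drinker must be in house 1.
From clue 5, the chef must be in house 2.
Clue 4: the water drinker is in house 2.
House 2 tree: only elm fits.
House 3's drink must be cocoa (nothing else left).
So house 1 gets writer for profession.
From clue 2, the person with the pine tree must be in house 4.
By clue 3, the teacher is in house 3.
The only tree still possible for house 3 is maple.
That leaves dentist as the profession for house 4.
So: house 1 = poplar/milk/writer, house 2 = elm/water/chef, house 3 = maple/cocoa/teacher, house 4 = pine/tea/dentist.

3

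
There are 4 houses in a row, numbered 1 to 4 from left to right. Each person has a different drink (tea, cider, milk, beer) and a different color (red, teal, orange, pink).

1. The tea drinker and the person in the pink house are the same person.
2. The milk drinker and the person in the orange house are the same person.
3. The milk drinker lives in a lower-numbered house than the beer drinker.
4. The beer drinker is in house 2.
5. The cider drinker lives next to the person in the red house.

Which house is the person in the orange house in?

1

Clue 4 places the beer drinker in house 2.
Clue 3: the milk drinker is in house 1.
From clue 2, the person in the orange house must be in house 1.
The cider drinker is narrowed to house 3 or 4; consider each.
Placing it in house 4 leads to a contradiction, so it's in house 3.
So house 4 gets tea for drink.
Clue 1 places the person in the pink house in house 4.
That leaves teal as the color for house 3.
So house 2 gets red for color.
So: house 1 = milk/orange, house 2 = beer/red, house 3 = cider/teal, house 4 = tea/pink.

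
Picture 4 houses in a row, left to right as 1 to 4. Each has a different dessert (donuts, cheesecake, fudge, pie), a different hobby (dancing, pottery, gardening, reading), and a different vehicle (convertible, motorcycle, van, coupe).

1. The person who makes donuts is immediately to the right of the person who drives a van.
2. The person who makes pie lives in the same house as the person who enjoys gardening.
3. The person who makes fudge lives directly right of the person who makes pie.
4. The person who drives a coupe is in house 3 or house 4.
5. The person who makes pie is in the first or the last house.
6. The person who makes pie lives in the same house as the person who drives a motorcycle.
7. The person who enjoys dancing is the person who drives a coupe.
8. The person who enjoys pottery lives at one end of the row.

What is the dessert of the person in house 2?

Clue 5: the person who makes pie is in house 1.
From clue 6, the person who drives a motorcycle must be in house 1.
From clue 2, the person who enjoys gardening must be in house 1.
From clue 3, the person who makes fudge must be in house 2.
That leaves reading as the hobby for house 2.
The only hobby still possible for house 3 is dancing.
House 4's hobby must be pottery (nothing else left).
From clue 7, the person who drives a coupe must be in house 3.
House 4's vehicle must be convertible (nothing else left).
By clue 1, the person who makes donuts is in house 3.
House 4's dessert must be cheesecake (nothing else left).
House 2 vehicle: only van fits.
So: house 1 = pie/gardening/motorcycle, house 2 = fudge/reading/van, house 3 = donuts/dancing/coupe, house 4 = cheesecake/pottery/convertible.

fudge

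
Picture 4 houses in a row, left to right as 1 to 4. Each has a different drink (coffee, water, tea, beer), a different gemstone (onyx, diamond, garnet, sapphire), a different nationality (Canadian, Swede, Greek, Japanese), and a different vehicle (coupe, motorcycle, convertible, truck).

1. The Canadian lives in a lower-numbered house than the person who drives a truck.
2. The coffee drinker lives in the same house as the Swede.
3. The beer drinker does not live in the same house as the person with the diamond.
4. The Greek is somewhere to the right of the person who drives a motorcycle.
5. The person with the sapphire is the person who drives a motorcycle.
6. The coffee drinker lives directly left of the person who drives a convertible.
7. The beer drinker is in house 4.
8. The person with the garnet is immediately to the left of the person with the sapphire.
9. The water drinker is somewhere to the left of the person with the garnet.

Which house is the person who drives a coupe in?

From clue 7, the beer drinker must be in house 4.
The water drinker is in house 1 (clue 9).
From clue 9, the person with the garnet must be in house 2.
That leaves sapphire as the gemstone for house 3.
By clue 3, the person with the diamond is in house 1.
Clue 5 places the person who drives a motorcycle in house 3.
The only gemstone still possible for house 4 is onyx.
House 1's vehicle must be coupe (nothing else left).
The only vehicle still possible for house 2 is truck.
The only vehicle still possible for house 4 is convertible.
By clue 1, the Canadian is in house 1.
By clue 4, the Greek is in house 4.
The coffee drinker is in house 3 (clue 6).
House 2 drink: only tea fits.
The Swede is in house 3 (clue 2).
The only nationality still possible for house 2 is Japanese.
So: house 1 = water/diamond/Canadian/coupe, house 2 = tea/garnet/Japanese/truck, house 3 = coffee/sapphire/Swede/motorcycle, house 4 = beer/onyx/Greek/convertible.

1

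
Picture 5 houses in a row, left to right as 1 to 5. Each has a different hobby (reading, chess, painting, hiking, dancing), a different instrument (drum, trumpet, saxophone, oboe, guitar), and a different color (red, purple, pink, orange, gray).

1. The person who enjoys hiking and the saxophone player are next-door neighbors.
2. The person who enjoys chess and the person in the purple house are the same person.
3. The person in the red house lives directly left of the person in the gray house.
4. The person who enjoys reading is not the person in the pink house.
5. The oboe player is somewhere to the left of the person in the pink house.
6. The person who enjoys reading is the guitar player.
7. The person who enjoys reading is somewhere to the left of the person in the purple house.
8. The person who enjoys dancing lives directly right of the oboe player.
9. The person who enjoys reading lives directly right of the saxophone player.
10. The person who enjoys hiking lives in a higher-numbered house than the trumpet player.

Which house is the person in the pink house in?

House 1's hobby must be painting (nothing else left).
So house 5 gets drum for instrument.
The person who enjoys chess is narrowed to house 3 or 4 or 5; consider each.
Placing it in house 3 and house 4 leads to a contradiction, so it's in house 5.
By clue 2, the person in the purple house is in house 5.
House 4 instrument: only guitar fits.
From clue 6, the person who enjoys reading must be in house 4.
Clue 9: the saxophone player is in house 3.
The person who enjoys hiking is in house 2 (clue 1).
Clue 10: the trumpet player is in house 1.
That leaves dancing as the hobby for house 3.
House 2 instrument: only oboe fits.
Clue 5 places the person in the pink house in house 3.
Clue 3 places the person in the red house in house 1.
By clue 3, the person in the gray house is in house 2.
That leaves orange as the color for house 4.
So: house 1 = painting/trumpet/red, house 2 = hiking/oboe/gray, house 3 = dancing/saxophone/pink, house 4 = reading/guitar/orange, house 5 = chess/drum/purple.

3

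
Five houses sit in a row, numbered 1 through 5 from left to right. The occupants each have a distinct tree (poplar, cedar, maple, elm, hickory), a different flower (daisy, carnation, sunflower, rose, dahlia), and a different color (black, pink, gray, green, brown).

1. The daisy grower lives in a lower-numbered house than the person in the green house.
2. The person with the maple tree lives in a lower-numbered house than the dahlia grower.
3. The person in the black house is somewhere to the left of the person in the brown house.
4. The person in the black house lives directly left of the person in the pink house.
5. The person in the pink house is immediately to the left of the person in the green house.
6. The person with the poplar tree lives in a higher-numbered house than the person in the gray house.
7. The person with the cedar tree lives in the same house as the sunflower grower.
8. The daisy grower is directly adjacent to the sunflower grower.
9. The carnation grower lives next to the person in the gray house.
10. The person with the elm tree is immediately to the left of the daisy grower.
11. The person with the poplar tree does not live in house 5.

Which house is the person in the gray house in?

The person with the elm tree is narrowed to house 1 or 2 or 3; consider each.
Placing it in house 1 and house 3 leads to a contradiction, so it's in house 2.
By clue 10, the daisy grower is in house 3.
Clue 8: the sunflower grower is in house 4.
Clue 7 places the person with the cedar tree in house 4.
The only tree still possible for house 5 is hickory.
So house 1 gets gray for color.
From clue 9, the carnation grower must be in house 2.
House 1 tree: only maple fits.
House 3 tree: only poplar fits.
So house 1 gets rose for flower.
So house 5 gets dahlia for flower.
The only color still possible for house 2 is black.
From clue 4, the person in the pink house must be in house 3.
From clue 5, the person in the green house must be in house 4.
That leaves brown as the color for house 5.
So: house 1 = maple/rose/gray, house 2 = elm/carnation/black, house 3 = poplar/daisy/pink, house 4 = cedar/sunflower/green, house 5 = hickory/dahlia/brown.

1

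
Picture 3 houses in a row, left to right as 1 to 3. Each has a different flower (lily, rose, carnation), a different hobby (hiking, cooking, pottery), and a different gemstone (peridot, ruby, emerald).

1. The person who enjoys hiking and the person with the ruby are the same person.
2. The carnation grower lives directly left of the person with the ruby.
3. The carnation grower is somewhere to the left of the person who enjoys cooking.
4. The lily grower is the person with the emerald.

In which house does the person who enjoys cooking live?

So house 1 gets pottery for hobby.
The carnation grower is narrowed to house 1 or 2; consider each.
Placing it in house 2 leads to a contradiction, so it's in house 1.
The person with the ruby is in house 2 (clue 2).
By clue 1, the person who enjoys hiking is in house 2.
By clue 4, the lily grower is in house 3.
Clue 4: the person with the emerald is in house 3.
So house 2 gets rose for flower.
So house 3 gets cooking for hobby.
The only gemstone still possible for house 1 is peridot.
So: house 1 = carnation/pottery/peridot, house 2 = rose/hiking/ruby, house 3 = lily/cooking/emerald.

3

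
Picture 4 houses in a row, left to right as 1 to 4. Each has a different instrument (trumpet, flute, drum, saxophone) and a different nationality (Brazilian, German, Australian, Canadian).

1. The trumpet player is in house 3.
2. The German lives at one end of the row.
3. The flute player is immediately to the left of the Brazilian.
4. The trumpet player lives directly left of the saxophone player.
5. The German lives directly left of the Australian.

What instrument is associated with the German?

drum

From clue 1, the trumpet player must be in house 3.
By clue 4, the saxophone player is in house 4.
Clue 5 places the German in house 1.
Clue 5 places the Australian in house 2.
The flute player is in house 2 (clue 3).
Clue 3 places the Brazilian in house 3.
So house 1 gets drum for instrument.
The only nationality still possible for house 4 is Canadian.
So: house 1 = drum/German, house 2 = flute/Australian, house 3 = trumpet/Brazilian, house 4 = saxophone/Canadian.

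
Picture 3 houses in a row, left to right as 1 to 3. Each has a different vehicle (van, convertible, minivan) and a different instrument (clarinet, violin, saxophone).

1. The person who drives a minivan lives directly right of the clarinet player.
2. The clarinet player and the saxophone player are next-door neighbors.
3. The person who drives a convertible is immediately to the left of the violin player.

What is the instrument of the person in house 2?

clarinet

The person who drives a convertible is narrowed to house 1 or 2; consider each.
Placing it in house 1 leads to a contradiction, so it's in house 2.
From clue 3, the violin player must be in house 3.
House 1 vehicle: only van fits.
The only vehicle still possible for house 3 is minivan.
The clarinet player is in house 2 (clue 1).
From clue 2, the saxophone player must be in house 1.
So: house 1 = van/saxophone, house 2 = convertible/clarinet, house 3 = minivan/violin.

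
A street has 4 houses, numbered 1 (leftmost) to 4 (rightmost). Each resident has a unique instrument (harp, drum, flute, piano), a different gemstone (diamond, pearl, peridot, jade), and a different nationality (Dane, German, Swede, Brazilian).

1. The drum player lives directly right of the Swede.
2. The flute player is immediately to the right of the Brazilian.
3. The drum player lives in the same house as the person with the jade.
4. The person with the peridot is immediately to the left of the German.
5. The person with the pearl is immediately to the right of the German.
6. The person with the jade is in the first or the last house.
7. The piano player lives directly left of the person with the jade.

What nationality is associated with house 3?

Swede

By clue 6, the person with the jade is in house 4.
From clue 7, the piano player must be in house 3.
House 1's instrument must be harp (nothing else left).
The only nationality still possible for house 4 is Dane.
From clue 3, the drum player must be in house 4.
Clue 5 places the German in house 2.
That leaves flute as the instrument for house 2.
The only gemstone still possible for house 3 is pearl.
From clue 1, the Swede must be in house 3.
From clue 2, the Brazilian must be in house 1.
Clue 4: the person with the peridot is in house 1.
House 2's gemstone must be diamond (nothing else left).
So: house 1 = harp/peridot/Brazilian, house 2 = flute/diamond/German, house 3 = piano/pearl/Swede, house 4 = drum/jade/Dane.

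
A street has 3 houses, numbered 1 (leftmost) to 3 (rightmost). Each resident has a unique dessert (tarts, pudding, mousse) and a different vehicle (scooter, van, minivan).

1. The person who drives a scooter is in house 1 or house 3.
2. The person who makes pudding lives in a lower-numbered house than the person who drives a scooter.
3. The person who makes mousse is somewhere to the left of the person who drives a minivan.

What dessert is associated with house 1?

mousse

By clue 2, the person who drives a scooter is in house 3.
House 3's dessert must be tarts (nothing else left).
So house 1 gets van for vehicle.
The only vehicle still possible for house 2 is minivan.
By clue 3, the person who makes mousse is in house 1.
House 2's dessert must be pudding (nothing else left).
So: house 1 = mousse/van, house 2 = pudding/minivan, house 3 = tarts/scooter.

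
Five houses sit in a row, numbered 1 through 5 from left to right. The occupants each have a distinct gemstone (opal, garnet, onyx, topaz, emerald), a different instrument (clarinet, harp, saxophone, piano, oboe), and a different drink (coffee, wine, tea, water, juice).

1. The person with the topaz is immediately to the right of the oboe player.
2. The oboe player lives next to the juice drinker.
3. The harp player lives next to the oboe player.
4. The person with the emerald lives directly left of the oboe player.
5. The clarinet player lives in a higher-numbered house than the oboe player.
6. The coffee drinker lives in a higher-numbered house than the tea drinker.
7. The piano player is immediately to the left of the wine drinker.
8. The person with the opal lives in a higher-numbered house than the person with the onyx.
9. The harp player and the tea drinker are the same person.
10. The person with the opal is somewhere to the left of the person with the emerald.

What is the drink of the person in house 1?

water

By clue 10, the person with the opal is in house 2.
Clue 10: the person with the emerald is in house 3.
Clue 4: the oboe player is in house 4.
Clue 5: the clarinet player is in house 5.
From clue 8, the person with the onyx must be in house 1.
The only drink still possible for house 1 is water.
Clue 1: the person with the topaz is in house 5.
By clue 3, the harp player is in house 3.
Clue 9: the tea drinker is in house 3.
House 4 gemstone: only garnet fits.
The only drink still possible for house 2 is wine.
House 4 drink: only coffee fits.
That leaves juice as the drink for house 5.
By clue 7, the piano player is in house 1.
That leaves saxophone as the instrument for house 2.
So: house 1 = onyx/piano/water, house 2 = opal/saxophone/wine, house 3 = emerald/harp/tea, house 4 = garnet/oboe/coffee, house 5 = topaz/clarinet/juice.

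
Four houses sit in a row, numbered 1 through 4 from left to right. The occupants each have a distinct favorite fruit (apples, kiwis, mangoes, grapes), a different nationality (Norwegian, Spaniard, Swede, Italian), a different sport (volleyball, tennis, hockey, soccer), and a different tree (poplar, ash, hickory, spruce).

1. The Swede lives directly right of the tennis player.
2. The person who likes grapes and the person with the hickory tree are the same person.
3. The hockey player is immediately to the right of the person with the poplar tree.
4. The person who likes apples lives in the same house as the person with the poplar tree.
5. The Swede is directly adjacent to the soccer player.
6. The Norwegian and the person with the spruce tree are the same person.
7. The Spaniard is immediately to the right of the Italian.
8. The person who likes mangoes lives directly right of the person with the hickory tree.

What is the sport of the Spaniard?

The person who likes apples is narrowed to house 1 or 2 or 3; consider each.
Placing it in house 1 and house 3 leads to a contradiction, so it's in house 2.
The person with the poplar tree is in house 2 (clue 4).
Clue 3 places the hockey player in house 3.
The person who likes mangoes is in house 4 (clue 8).
Clue 8: the person with the hickory tree is in house 3.
Clue 2: the person who likes grapes is in house 3.
House 1 favorite fruit: only kiwis fits.
The Norwegian is narrowed to house 1 or 4; consider each.
Placing it in house 1 leads to a contradiction, so it's in house 4.
Clue 6: the person with the spruce tree is in house 4.
House 1's nationality must be Italian (nothing else left).
So house 1 gets ash for tree.
The Spaniard is in house 2 (clue 7).
The only nationality still possible for house 3 is Swede.
Clue 1: the tennis player is in house 2.
So house 1 gets volleyball for sport.
That leaves soccer as the sport for house 4.
So: house 1 = kiwis/Italian/volleyball/ash, house 2 = apples/Spaniard/tennis/poplar, house 3 = grapes/Swede/hockey/hickory, house 4 = mangoes/Norwegian/soccer/spruce.

tennis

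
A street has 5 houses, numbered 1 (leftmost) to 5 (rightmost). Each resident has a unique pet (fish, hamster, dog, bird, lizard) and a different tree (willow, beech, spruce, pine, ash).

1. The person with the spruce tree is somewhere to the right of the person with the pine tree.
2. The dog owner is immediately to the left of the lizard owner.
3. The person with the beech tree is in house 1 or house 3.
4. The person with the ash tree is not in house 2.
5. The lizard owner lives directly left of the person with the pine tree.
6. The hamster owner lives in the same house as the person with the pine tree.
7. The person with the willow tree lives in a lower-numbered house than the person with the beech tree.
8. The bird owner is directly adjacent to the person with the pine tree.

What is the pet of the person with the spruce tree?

bird

Clue 7: the person with the beech tree is in house 3.
House 4 tree: only pine fits.
Clue 1: the person with the spruce tree is in house 5.
From clue 5, the lizard owner must be in house 3.
By clue 6, the hamster owner is in house 4.
House 1 tree: only ash fits.
That leaves willow as the tree for house 2.
From clue 2, the dog owner must be in house 2.
That leaves fish as the pet for house 1.
So house 5 gets bird for pet.
So: house 1 = fish/ash, house 2 = dog/willow, house 3 = lizard/beech, house 4 = hamster/pine, house 5 = bird/spruce.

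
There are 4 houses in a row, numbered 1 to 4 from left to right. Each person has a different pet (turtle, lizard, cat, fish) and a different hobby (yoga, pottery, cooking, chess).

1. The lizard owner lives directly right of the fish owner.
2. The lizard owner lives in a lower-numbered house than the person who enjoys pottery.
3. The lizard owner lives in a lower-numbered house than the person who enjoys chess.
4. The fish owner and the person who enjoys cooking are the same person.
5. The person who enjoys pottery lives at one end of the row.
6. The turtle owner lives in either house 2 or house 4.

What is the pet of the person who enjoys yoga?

lizard

Clue 5: the person who enjoys pottery is in house 4.
The only hobby still possible for house 3 is chess.
Clue 3: the lizard owner is in house 2.
The only pet still possible for house 1 is fish.
House 3 pet: only cat fits.
House 4's pet must be turtle (nothing else left).
By clue 4, the person who enjoys cooking is in house 1.
House 2's hobby must be yoga (nothing else left).
So: house 1 = fish/cooking, house 2 = lizard/yoga, house 3 = cat/chess, house 4 = turtle/pottery.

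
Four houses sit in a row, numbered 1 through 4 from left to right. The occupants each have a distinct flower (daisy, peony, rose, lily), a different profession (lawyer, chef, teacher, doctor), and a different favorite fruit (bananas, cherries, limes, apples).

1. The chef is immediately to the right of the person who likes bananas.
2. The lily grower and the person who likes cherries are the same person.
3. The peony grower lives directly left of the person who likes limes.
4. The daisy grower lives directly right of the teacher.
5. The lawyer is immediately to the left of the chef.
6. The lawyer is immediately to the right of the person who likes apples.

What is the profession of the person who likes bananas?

lawyer

The chef is narrowed to house 3 or 4; consider each.
Placing it in house 3 leads to a contradiction, so it's in house 4.
By clue 1, the person who likes bananas is in house 3.
Clue 5: the lawyer is in house 3.
From clue 6, the person who likes apples must be in house 2.
House 1's favorite fruit must be cherries (nothing else left).
House 4 favorite fruit: only limes fits.
From clue 2, the lily grower must be in house 1.
By clue 3, the peony grower is in house 3.
The only flower still possible for house 4 is rose.
The teacher is in house 1 (clue 4).
House 2's flower must be daisy (nothing else left).
The only profession still possible for house 2 is doctor.
So: house 1 = lily/teacher/cherries, house 2 = daisy/doctor/apples, house 3 = peony/lawyer/bananas, house 4 = rose/chef/limes.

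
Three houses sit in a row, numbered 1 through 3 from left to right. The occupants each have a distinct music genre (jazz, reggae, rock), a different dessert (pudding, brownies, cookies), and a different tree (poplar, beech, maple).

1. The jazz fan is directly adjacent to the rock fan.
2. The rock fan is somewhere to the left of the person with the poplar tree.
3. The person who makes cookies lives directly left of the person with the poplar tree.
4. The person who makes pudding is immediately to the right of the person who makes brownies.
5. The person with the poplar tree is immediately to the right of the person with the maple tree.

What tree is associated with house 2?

House 3 dessert: only pudding fits.
By clue 4, the person who makes brownies is in house 2.
That leaves cookies as the dessert for house 1.
By clue 3, the person with the poplar tree is in house 2.
Clue 5: the person with the maple tree is in house 1.
The only tree still possible for house 3 is beech.
Clue 2 places the rock fan in house 1.
By clue 1, the jazz fan is in house 2.
That leaves reggae as the music genre for house 3.
So: house 1 = rock/cookies/maple, house 2 = jazz/brownies/poplar, house 3 = reggae/pudding/beech.

poplar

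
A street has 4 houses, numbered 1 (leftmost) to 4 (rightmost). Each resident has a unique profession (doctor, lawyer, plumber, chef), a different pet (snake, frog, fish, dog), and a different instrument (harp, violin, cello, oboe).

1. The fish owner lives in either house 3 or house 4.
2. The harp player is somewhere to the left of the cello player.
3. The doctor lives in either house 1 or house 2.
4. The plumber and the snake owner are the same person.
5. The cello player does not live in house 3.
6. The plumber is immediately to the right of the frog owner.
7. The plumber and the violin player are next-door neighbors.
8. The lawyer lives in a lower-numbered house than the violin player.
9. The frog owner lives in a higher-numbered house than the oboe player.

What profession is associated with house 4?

chef

House 1's pet must be dog (nothing else left).
House 2 pet: only frog fits.
From clue 6, the plumber must be in house 3.
The oboe player is in house 1 (clue 9).
That leaves chef as the profession for house 4.
So house 3 gets harp for instrument.
By clue 2, the cello player is in house 4.
Clue 4: the snake owner is in house 3.
So house 4 gets fish for pet.
House 2's instrument must be violin (nothing else left).
Clue 8 places the lawyer in house 1.
So house 2 gets doctor for profession.
So: house 1 = lawyer/dog/oboe, house 2 = doctor/frog/violin, house 3 = plumber/snake/harp, house 4 = chef/fish/cello.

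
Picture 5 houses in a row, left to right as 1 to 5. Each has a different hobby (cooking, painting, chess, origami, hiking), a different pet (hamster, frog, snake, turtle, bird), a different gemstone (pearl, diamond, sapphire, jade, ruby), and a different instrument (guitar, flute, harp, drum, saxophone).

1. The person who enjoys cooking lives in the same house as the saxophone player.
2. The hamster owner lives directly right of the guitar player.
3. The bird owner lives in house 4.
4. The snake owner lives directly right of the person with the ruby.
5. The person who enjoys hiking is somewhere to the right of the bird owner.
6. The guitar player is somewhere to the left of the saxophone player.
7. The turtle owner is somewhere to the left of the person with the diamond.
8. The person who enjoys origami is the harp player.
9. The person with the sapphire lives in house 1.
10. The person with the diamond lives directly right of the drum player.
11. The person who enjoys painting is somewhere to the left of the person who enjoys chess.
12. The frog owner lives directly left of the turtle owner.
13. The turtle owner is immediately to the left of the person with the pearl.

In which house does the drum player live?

4

Clue 3: the bird owner is in house 4.
From clue 5, the person who enjoys hiking must be in house 5.
The person with the sapphire is in house 1 (clue 9).
That leaves frog as the pet for house 1.
Clue 12 places the turtle owner in house 2.
By clue 13, the person with the pearl is in house 3.
House 5's instrument must be flute (nothing else left).
The hamster owner is in house 3 (clue 2).
From clue 2, the guitar player must be in house 2.
That leaves snake as the pet for house 5.
So house 1 gets harp for instrument.
By clue 4, the person with the ruby is in house 4.
Clue 8 places the person who enjoys origami in house 1.
House 2's gemstone must be jade (nothing else left).
So house 5 gets diamond for gemstone.
From clue 10, the drum player must be in house 4.
That leaves painting as the hobby for house 2.
That leaves saxophone as the instrument for house 3.
Clue 1: the person who enjoys cooking is in house 3.
House 4 hobby: only chess fits.
So: house 1 = origami/frog/sapphire/harp, house 2 = painting/turtle/jade/guitar, house 3 = cooking/hamster/pearl/saxophone, house 4 = chess/bird/ruby/drum, house 5 = hiking/snake/diamond/flute.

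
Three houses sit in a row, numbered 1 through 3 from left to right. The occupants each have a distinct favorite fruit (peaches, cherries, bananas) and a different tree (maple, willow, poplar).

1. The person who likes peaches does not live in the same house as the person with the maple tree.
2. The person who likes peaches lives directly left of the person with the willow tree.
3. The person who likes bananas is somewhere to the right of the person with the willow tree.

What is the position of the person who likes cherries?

2

Clue 3 places the person who likes bananas in house 3.
Clue 3 places the person with the willow tree in house 2.
Clue 2: the person who likes peaches is in house 1.
The only favorite fruit still possible for house 2 is cherries.
The person with the maple tree is in house 3 (clue 1).
So house 1 gets poplar for tree.
So: house 1 = peaches/poplar, house 2 = cherries/willow, house 3 = bananas/maple.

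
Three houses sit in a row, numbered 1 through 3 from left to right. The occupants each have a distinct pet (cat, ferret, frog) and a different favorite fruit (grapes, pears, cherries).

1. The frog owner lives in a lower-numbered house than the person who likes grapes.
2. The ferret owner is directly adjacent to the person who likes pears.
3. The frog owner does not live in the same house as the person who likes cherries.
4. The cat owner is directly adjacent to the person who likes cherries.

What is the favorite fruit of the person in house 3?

The frog owner is narrowed to house 1 or 2; consider each.
Placing it in house 2 leads to a contradiction, so it's in house 1.
So house 1 gets pears for favorite fruit.
By clue 2, the ferret owner is in house 2.
House 3 pet: only cat fits.
By clue 4, the person who likes cherries is in house 2.
The only favorite fruit still possible for house 3 is grapes.
So: house 1 = frog/pears, house 2 = ferret/cherries, house 3 = cat/grapes.

grapes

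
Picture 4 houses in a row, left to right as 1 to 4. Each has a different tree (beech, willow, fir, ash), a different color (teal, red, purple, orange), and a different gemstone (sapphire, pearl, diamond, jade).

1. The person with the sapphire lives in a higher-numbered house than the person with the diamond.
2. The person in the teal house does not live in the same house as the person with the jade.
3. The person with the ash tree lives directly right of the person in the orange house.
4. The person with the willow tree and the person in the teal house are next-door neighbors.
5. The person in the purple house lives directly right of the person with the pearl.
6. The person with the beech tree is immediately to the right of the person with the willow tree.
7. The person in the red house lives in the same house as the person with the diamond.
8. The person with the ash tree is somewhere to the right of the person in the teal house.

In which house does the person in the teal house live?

2

So house 4 gets purple for color.
Clue 5: the person with the pearl is in house 3.
The person in the red house is narrowed to house 1 or 2; consider each.
Placing it in house 2 leads to a contradiction, so it's in house 1.
From clue 7, the person with the diamond must be in house 1.
The person with the ash tree is narrowed to house 3 or 4; consider each.
Placing it in house 3 leads to a contradiction, so it's in house 4.
The person in the orange house is in house 3 (clue 3).
That leaves teal as the color for house 2.
Clue 2: the person with the jade is in house 4.
By clue 6, the person with the beech tree is in house 2.
From clue 6, the person with the willow tree must be in house 1.
House 3's tree must be fir (nothing else left).
That leaves sapphire as the gemstone for house 2.
So: house 1 = willow/red/diamond, house 2 = beech/teal/sapphire, house 3 = fir/orange/pearl, house 4 = ash/purple/jade.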